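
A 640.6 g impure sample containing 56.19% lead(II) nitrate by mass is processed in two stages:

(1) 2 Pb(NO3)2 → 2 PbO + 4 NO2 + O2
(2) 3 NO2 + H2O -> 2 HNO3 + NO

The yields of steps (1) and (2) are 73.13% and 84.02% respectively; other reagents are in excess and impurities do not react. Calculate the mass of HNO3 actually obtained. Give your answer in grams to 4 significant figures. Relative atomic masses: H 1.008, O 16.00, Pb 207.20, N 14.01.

Pure Pb(NO3)2 = 640.6 × 0.5619 = 359.95 g.
M(Pb(NO3)2) = 207.20 + 2(14.01) + 6(16.00) = 331.22 g/mol.
M(HNO3) = 1.008 + 14.01 + 3(16.00) = 63.018 g/mol.
n(Pb(NO3)2) = 359.95 / 331.22 = 1.0867 mol.
Step 1 (Pb(NO3)2:NO2 = 2:4): theoretical n(NO2) = 2.1735 mol; at 73.13% yield, n(NO2) = 1.5895 mol.
Step 2 (NO2:HNO3 = 3:2): theoretical n(HNO3) = 1.0597 mol, so theoretical mass = 1.0597 × 63.018 = 66.777 g.
At 84.02% yield, actual mass of HNO3 = 66.777 × 0.8402 = 56.106 g.

56.11 g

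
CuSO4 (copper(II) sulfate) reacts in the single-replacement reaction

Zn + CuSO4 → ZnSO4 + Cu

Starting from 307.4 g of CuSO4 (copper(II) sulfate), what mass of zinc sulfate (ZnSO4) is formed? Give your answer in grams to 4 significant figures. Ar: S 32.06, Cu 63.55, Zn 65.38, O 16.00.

M(CuSO4) = 63.55 + 32.06 + 4(16.00) = 159.61 g/mol.
M(ZnSO4) = 65.38 + 32.06 + 4(16.00) = 161.44 g/mol.
n(CuSO4) = 307.40 g / 159.61 g/mol = 1.9259 mol.
From the equation the CuSO4:ZnSO4 mole ratio is 1:1, so n(ZnSO4) = 1.9259 × 1/1 = 1.9259 mol.
Mass of ZnSO4 = 1.9259 mol × 161.44 g/mol = 310.92 g.

310.9 g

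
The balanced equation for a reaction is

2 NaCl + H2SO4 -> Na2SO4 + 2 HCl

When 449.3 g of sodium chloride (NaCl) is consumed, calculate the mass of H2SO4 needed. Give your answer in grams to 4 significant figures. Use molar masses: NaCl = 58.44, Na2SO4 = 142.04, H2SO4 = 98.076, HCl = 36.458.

377.0 g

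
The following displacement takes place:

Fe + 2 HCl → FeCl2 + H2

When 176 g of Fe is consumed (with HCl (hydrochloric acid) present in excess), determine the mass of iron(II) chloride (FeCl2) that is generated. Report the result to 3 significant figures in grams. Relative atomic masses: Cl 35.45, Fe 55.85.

M(Fe) = 55.85 g/mol.
M(FeCl2) = 55.85 + 2(35.45) = 126.75 g/mol.
n(Fe) = 176.0 g / 55.85 g/mol = 3.151 mol.
From the equation the Fe:FeCl2 mole ratio is 1:1, so n(FeCl2) = 3.151 × 1/1 = 3.151 mol.
Mass of FeCl2 = 3.151 mol × 126.75 g/mol = 399.4 g.

399 g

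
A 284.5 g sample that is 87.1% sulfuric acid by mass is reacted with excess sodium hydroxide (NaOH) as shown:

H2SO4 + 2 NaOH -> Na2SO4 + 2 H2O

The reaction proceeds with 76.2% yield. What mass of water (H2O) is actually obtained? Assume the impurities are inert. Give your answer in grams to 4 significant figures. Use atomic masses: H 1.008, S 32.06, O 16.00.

69.37 g

Pure H2SO4 available = 284.5 g × 0.871 = 247.80 g.
M(H2SO4) = 2(1.008) + 32.06 + 4(16.00) = 98.076 g/mol.
M(H2O) = 2(1.008) + 16.00 = 18.016 g/mol.
n(H2SO4) = 247.80 g / 98.076 g/mol = 2.5266 mol.
From the equation the H2SO4:H2O mole ratio is 1:2, so n(H2O) = 2.5266 × 2/1 = 5.0532 mol.
Mass of H2O = 5.0532 mol × 18.016 g/mol = 91.039 g.
Actual mass collected = 91.039 g × 0.762 = 69.371 g.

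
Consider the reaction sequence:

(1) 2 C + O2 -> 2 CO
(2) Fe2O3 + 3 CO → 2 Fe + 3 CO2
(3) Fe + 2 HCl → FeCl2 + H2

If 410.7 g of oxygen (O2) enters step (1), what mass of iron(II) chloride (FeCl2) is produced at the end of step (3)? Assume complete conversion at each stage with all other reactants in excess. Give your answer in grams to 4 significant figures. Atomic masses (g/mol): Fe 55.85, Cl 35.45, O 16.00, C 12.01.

M(O2) = 2(16.00) = 32.00 g/mol.
M(FeCl2) = 55.85 + 2(35.45) = 126.75 g/mol.
n(O2) = 410.7 / 32.00 = 12.834 mol.
Reaction (1): O2→CO ratio 1:2 ⇒ n(CO) = 25.669 mol.
Reaction (2): CO→Fe ratio 3:2 ⇒ n(Fe) = 17.113 mol.
Reaction (3): Fe→FeCl2 ratio 1:1 ⇒ n(FeCl2) = 17.113 mol.
Mass of FeCl2 = 17.113 × 126.75 = 2169.0 g.

2169 g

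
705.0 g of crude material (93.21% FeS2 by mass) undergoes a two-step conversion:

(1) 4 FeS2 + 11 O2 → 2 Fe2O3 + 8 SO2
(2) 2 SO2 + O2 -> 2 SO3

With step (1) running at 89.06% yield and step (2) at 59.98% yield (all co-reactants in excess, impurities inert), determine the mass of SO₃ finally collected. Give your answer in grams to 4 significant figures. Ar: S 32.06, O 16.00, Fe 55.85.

468.5 g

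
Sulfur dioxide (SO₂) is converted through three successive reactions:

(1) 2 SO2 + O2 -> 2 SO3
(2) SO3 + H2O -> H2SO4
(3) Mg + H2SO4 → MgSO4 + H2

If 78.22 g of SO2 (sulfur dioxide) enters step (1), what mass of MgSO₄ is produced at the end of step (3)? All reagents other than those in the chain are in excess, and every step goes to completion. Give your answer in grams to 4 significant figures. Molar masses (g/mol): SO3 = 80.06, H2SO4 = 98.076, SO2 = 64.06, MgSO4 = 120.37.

n(SO2) = 78.22 / 64.06 = 1.2210 mol.
Reaction (1): SO2→SO3 ratio 2:2 ⇒ n(SO3) = 1.2210 mol.
Reaction (2): SO3→H2SO4 ratio 1:1 ⇒ n(H2SO4) = 1.2210 mol.
Reaction (3): H2SO4→MgSO4 ratio 1:1 ⇒ n(MgSO4) = 1.2210 mol.
Mass of MgSO4 = 1.2210 × 120.37 = 146.98 g.

147.0 g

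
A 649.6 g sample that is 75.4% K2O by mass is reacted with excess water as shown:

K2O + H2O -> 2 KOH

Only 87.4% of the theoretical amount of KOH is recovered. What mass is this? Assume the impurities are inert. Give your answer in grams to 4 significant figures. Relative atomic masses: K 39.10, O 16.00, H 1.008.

510.0 g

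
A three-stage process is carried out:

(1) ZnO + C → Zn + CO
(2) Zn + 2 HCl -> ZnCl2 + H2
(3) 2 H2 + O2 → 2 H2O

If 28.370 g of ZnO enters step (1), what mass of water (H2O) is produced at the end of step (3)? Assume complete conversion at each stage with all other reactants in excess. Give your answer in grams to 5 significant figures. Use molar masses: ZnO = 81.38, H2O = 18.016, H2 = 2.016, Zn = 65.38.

6.2806 g

n(ZnO) = 28.370 / 81.38 = 0.348611 mol.
Reaction (1): ZnO→Zn ratio 1:1 ⇒ n(Zn) = 0.348611 mol.
Reaction (2): Zn→H2 ratio 1:1 ⇒ n(H2) = 0.348611 mol.
Reaction (3): H2→H2O ratio 2:2 ⇒ n(H2O) = 0.348611 mol.
Mass of H2O = 0.348611 × 18.016 = 6.28058 g.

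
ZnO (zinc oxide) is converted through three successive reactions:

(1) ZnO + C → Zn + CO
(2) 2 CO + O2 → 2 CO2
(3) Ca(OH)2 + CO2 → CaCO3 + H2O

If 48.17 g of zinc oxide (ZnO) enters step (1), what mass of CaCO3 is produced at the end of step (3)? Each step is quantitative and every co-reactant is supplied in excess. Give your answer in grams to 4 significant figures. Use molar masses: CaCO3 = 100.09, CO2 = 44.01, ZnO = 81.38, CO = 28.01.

n(ZnO) = 48.17 / 81.38 = 0.59191 mol.
Reaction (1): ZnO→CO ratio 1:1 ⇒ n(CO) = 0.59191 mol.
Reaction (2): CO→CO2 ratio 2:2 ⇒ n(CO2) = 0.59191 mol.
Reaction (3): CO2→CaCO3 ratio 1:1 ⇒ n(CaCO3) = 0.59191 mol.
Mass of CaCO3 = 0.59191 × 100.09 = 59.245 g.

59.24 g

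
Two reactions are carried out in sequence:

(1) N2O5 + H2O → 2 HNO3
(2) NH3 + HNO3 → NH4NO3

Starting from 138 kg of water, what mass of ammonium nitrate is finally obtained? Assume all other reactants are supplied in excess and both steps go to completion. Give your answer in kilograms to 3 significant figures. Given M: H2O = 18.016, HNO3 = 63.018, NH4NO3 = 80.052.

1230 kg

138 kg = 138000 g.
n(H2O) = 138000 / 18.016 = 7660 mol.
Step 1 gives a 1:2 ratio of H2O to HNO3, so n(HNO3) = 15320 mol.
In step 2 the HNO3:NH4NO3 ratio is 1:1, so n(NH4NO3) = 15320 mol.
Mass of NH4NO3 = 15320 × 80.052 = 1.226 × 10^6 g = 1230 kg.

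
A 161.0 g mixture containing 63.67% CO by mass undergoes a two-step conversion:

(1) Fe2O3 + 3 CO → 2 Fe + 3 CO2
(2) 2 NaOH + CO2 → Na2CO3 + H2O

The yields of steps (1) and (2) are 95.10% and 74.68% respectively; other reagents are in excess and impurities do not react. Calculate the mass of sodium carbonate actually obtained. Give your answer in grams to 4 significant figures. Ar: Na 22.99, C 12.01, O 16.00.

275.5 g

Pure CO = 161.0 × 0.6367 = 102.51 g.
M(CO) = 12.01 + 16.00 = 28.01 g/mol.
M(Na2CO3) = 2(22.99) + 12.01 + 3(16.00) = 105.99 g/mol.
n(CO) = 102.51 / 28.01 = 3.6597 mol.
Step 1 (CO:CO2 = 3:3): theoretical n(CO2) = 3.6597 mol; at 95.10% yield, n(CO2) = 3.4804 mol.
Step 2 (CO2:Na2CO3 = 1:1): theoretical n(Na2CO3) = 3.4804 mol, so theoretical mass = 3.4804 × 105.99 = 368.89 g.
At 74.68% yield, actual mass of Na2CO3 = 368.89 × 0.7468 = 275.48 g.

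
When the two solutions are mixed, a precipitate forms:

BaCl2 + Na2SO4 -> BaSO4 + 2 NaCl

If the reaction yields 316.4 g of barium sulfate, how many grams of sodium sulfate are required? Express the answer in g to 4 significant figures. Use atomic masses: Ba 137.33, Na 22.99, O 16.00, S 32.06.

192.6 g

M(BaSO4) = 137.33 + 32.06 + 4(16.00) = 233.39 g/mol.
M(Na2SO4) = 2(22.99) + 32.06 + 4(16.00) = 142.04 g/mol.
n(BaSO4) = 316.40 g / 233.39 g/mol = 1.3557 mol.
From the equation the BaSO4:Na2SO4 mole ratio is 1:1, so n(Na2SO4) = 1.3557 × 1/1 = 1.3557 mol.
Mass of Na2SO4 = 1.3557 mol × 142.04 g/mol = 192.56 g.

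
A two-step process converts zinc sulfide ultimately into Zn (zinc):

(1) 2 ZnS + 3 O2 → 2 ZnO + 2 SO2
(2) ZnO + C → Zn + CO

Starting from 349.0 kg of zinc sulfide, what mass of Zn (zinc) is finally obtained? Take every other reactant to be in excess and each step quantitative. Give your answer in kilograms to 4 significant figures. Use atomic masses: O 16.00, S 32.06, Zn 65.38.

M(ZnS) = 65.38 + 32.06 = 97.44 g/mol.
M(Zn) = 65.38 g/mol.
349.0 kg = 349000 g.
n(ZnS) = 349000 / 97.44 = 3581.7 mol.
Step 1 gives a 2:2 ratio of ZnS to ZnO, so n(ZnO) = 3581.7 mol.
In step 2 the ZnO:Zn ratio is 1:1, so n(Zn) = 3581.7 mol.
Mass of Zn = 3581.7 × 65.38 = 234170 g = 234.2 kg.

234.2 kg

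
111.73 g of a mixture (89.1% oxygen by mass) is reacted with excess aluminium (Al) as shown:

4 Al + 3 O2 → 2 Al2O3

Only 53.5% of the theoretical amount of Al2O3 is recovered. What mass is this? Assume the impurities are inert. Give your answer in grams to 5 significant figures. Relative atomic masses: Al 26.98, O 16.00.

Pure O2 available = 111.73 g × 0.891 = 99.5514 g.
M(O2) = 2(16.00) = 32.00 g/mol.
M(Al2O3) = 2(26.98) + 3(16.00) = 101.96 g/mol.
n(O2) = 99.5514 g / 32.00 g/mol = 3.11098 mol.
From the equation the O2:Al2O3 mole ratio is 3:2, so n(Al2O3) = 3.11098 × 2/3 = 2.07399 mol.
Mass of Al2O3 = 2.07399 mol × 101.96 g/mol = 211.464 g.
Actual mass collected = 211.464 g × 0.535 = 113.133 g.

113.13 g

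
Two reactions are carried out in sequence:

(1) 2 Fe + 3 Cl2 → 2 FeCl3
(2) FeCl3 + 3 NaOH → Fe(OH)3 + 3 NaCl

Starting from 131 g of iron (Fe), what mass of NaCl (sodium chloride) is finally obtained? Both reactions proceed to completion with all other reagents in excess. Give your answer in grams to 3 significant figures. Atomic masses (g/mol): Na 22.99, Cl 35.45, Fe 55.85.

M(Fe) = 55.85 g/mol.
M(NaCl) = 22.99 + 35.45 = 58.44 g/mol.
n(Fe) = 131.0 / 55.85 = 2.346 mol.
Step 1 gives a 2:2 ratio of Fe to FeCl3, so n(FeCl3) = 2.346 mol.
In step 2 the FeCl3:NaCl ratio is 1:3, so n(NaCl) = 7.037 mol.
Mass of NaCl = 7.037 × 58.44 = 411.2 g.

411 g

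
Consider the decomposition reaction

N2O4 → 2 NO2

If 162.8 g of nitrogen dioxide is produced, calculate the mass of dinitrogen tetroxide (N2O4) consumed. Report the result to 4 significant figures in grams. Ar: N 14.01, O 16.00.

162.8 g

M(NO2) = 14.01 + 2(16.00) = 46.01 g/mol.
M(N2O4) = 2(14.01) + 4(16.00) = 92.02 g/mol.
n(NO2) = 162.80 g / 46.01 g/mol = 3.5384 mol.
From the equation the NO2:N2O4 mole ratio is 2:1, so n(N2O4) = 3.5384 × 1/2 = 1.7692 mol.
Mass of N2O4 = 1.7692 mol × 92.02 g/mol = 162.80 g.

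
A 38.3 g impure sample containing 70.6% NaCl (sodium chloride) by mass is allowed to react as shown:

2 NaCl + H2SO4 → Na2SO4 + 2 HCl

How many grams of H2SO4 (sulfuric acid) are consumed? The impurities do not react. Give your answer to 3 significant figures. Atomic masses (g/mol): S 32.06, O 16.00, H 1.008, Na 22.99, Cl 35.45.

22.7 g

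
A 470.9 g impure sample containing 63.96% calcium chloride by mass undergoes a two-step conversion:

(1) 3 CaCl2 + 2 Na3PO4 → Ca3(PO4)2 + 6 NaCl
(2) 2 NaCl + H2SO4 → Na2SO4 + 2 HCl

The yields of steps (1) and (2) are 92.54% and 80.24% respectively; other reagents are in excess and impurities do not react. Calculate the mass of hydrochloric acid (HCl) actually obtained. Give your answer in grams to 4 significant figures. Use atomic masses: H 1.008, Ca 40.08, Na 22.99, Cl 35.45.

146.9 g

Pure CaCl2 = 470.9 × 0.6396 = 301.19 g.
M(CaCl2) = 40.08 + 2(35.45) = 110.98 g/mol.
M(HCl) = 1.008 + 35.45 = 36.458 g/mol.
n(CaCl2) = 301.19 / 110.98 = 2.7139 mol.
Step 1 (CaCl2:NaCl = 3:6): theoretical n(NaCl) = 5.4278 mol; at 92.54% yield, n(NaCl) = 5.0229 mol.
Step 2 (NaCl:HCl = 2:2): theoretical n(HCl) = 5.0229 mol, so theoretical mass = 5.0229 × 36.458 = 183.12 g.
At 80.24% yield, actual mass of HCl = 183.12 × 0.8024 = 146.94 g.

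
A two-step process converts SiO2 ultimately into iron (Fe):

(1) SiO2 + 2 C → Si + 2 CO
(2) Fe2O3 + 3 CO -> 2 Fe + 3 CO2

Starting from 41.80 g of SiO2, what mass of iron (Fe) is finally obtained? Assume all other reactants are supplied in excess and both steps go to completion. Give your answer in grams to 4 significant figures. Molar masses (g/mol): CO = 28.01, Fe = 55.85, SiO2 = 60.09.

51.80 g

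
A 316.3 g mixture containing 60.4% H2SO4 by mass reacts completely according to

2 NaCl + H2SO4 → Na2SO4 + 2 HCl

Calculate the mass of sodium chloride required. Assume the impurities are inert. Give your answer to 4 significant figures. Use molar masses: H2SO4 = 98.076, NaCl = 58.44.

Mass of pure H2SO4 = 316.3 g × 0.604 = 191.05 g.
n(H2SO4) = 191.05 g / 98.076 g/mol = 1.9479 mol.
From the equation the H2SO4:NaCl mole ratio is 1:2, so n(NaCl) = 1.9479 × 2/1 = 3.8959 mol.
Mass of NaCl = 3.8959 mol × 58.44 g/mol = 227.67 g.

227.7 g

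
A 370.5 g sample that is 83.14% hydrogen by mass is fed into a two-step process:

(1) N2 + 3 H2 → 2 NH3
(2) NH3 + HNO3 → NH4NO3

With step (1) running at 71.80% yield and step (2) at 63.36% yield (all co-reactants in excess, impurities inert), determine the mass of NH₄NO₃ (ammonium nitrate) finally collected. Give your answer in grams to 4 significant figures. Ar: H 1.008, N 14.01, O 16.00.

3710 g

Pure H2 = 370.5 × 0.8314 = 308.03 g.
M(H2) = 2(1.008) = 2.016 g/mol.
M(NH4NO3) = 2(14.01) + 4(1.008) + 3(16.00) = 80.052 g/mol.
n(H2) = 308.03 / 2.016 = 152.79 mol.
Step 1 (H2:NH3 = 3:2): theoretical n(NH3) = 101.86 mol; at 71.80% yield, n(NH3) = 73.138 mol.
Step 2 (NH3:NH4NO3 = 1:1): theoretical n(NH4NO3) = 73.138 mol, so theoretical mass = 73.138 × 80.052 = 5854.8 g.
At 63.36% yield, actual mass of NH4NO3 = 5854.8 × 0.6336 = 3709.6 g.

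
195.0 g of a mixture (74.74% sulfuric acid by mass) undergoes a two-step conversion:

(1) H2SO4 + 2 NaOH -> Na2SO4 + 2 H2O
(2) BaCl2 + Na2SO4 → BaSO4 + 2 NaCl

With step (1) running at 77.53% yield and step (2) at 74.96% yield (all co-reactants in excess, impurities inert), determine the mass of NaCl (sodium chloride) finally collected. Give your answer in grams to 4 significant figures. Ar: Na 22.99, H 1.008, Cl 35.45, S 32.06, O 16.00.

Pure H2SO4 = 195.0 × 0.7474 = 145.74 g.
M(H2SO4) = 2(1.008) + 32.06 + 4(16.00) = 98.076 g/mol.
M(NaCl) = 22.99 + 35.45 = 58.44 g/mol.
n(H2SO4) = 145.74 / 98.076 = 1.4860 mol.
Step 1 (H2SO4:Na2SO4 = 1:1): theoretical n(Na2SO4) = 1.4860 mol; at 77.53% yield, n(Na2SO4) = 1.1521 mol.
Step 2 (Na2SO4:NaCl = 1:2): theoretical n(NaCl) = 2.3042 mol, so theoretical mass = 2.3042 × 58.44 = 134.66 g.
At 74.96% yield, actual mass of NaCl = 134.66 × 0.7496 = 100.94 g.

100.9 g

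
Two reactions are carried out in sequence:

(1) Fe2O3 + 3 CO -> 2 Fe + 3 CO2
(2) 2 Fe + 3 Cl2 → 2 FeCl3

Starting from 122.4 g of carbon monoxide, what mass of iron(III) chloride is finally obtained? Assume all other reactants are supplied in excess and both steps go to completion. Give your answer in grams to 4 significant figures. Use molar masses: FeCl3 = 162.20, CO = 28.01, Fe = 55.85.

472.5 g

n(CO) = 122.40 / 28.01 = 4.3699 mol.
Step 1 gives a 3:2 ratio of CO to Fe, so n(Fe) = 2.9132 mol.
In step 2 the Fe:FeCl3 ratio is 2:2, so n(FeCl3) = 2.9132 mol.
Mass of FeCl3 = 2.9132 × 162.20 = 472.53 g.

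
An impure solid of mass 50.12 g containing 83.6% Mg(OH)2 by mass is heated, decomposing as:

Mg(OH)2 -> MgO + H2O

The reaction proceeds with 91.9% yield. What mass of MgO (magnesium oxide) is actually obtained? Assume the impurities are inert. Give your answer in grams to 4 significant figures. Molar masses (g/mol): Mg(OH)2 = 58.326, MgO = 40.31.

26.61 g

Pure Mg(OH)2 available = 50.12 g × 0.836 = 41.900 g.
n(Mg(OH)2) = 41.900 g / 58.326 g/mol = 0.71838 mol.
From the equation the Mg(OH)2:MgO mole ratio is 1:1, so n(MgO) = 0.71838 × 1/1 = 0.71838 mol.
Mass of MgO = 0.71838 mol × 40.31 g/mol = 28.958 g.
Actual mass collected = 28.958 g × 0.919 = 26.612 g.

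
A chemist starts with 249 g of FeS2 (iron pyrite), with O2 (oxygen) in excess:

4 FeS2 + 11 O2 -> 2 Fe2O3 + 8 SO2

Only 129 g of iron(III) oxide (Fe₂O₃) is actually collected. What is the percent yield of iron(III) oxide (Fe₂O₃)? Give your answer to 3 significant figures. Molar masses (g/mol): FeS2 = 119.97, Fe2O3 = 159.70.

n(FeS2) = 249.0 g / 119.97 g/mol = 2.076 mol.
From the equation the FeS2:Fe2O3 mole ratio is 4:2, so n(Fe2O3) = 2.076 × 2/4 = 1.038 mol.
Mass of Fe2O3 = 1.038 mol × 159.70 g/mol = 165.7 g.
This is the theoretical yield. Percent yield = 129 g / 165.7 g × 100% = 77.84%.

77.8 %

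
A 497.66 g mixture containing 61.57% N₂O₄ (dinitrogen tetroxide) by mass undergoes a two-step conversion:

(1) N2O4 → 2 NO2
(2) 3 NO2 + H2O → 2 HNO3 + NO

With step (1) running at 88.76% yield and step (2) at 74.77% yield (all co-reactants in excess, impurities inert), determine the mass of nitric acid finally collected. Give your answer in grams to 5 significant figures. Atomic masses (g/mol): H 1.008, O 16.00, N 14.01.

185.68 g

Pure N2O4 = 497.66 × 0.6157 = 306.409 g.
M(N2O4) = 2(14.01) + 4(16.00) = 92.02 g/mol.
M(HNO3) = 1.008 + 14.01 + 3(16.00) = 63.018 g/mol.
n(N2O4) = 306.409 / 92.02 = 3.32981 mol.
Step 1 (N2O4:NO2 = 1:2): theoretical n(NO2) = 6.65962 mol; at 88.76% yield, n(NO2) = 5.91108 mol.
Step 2 (NO2:HNO3 = 3:2): theoretical n(HNO3) = 3.94072 mol, so theoretical mass = 3.94072 × 63.018 = 248.336 g.
At 74.77% yield, actual mass of HNO3 = 248.336 × 0.7477 = 185.681 g.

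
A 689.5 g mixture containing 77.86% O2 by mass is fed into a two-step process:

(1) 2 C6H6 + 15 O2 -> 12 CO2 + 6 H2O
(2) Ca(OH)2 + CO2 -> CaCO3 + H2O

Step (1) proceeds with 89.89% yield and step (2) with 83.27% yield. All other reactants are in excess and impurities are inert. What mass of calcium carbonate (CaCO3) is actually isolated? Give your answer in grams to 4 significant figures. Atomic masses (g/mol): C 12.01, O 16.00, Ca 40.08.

Pure O2 = 689.5 × 0.7786 = 536.84 g.
M(O2) = 2(16.00) = 32.00 g/mol.
M(CaCO3) = 40.08 + 12.01 + 3(16.00) = 100.09 g/mol.
n(O2) = 536.84 / 32.00 = 16.776 mol.
Step 1 (O2:CO2 = 15:12): theoretical n(CO2) = 13.421 mol; at 89.89% yield, n(CO2) = 12.064 mol.
Step 2 (CO2:CaCO3 = 1:1): theoretical n(CaCO3) = 12.064 mol, so theoretical mass = 12.064 × 100.09 = 1207.5 g.
At 83.27% yield, actual mass of CaCO3 = 1207.5 × 0.8327 = 1005.5 g.

1005 g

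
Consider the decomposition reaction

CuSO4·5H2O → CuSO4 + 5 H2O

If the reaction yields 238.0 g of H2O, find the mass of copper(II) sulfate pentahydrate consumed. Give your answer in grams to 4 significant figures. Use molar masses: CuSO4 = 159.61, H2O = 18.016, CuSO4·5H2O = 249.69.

n(H2O) = 238.00 g / 18.016 g/mol = 13.210 mol.
From the equation the H2O:CuSO4·5H2O mole ratio is 5:1, so n(CuSO4·5H2O) = 13.210 × 1/5 = 2.6421 mol.
Mass of CuSO4·5H2O = 2.6421 mol × 249.69 g/mol = 659.70 g.

659.7 g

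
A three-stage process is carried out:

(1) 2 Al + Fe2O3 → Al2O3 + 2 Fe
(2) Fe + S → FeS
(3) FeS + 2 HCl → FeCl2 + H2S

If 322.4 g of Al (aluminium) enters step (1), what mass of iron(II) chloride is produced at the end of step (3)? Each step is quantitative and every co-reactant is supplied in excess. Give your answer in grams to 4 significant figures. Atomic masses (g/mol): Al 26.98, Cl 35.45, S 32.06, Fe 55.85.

M(Al) = 26.98 g/mol.
M(FeCl2) = 55.85 + 2(35.45) = 126.75 g/mol.
n(Al) = 322.4 / 26.98 = 11.950 mol.
Reaction (1): Al→Fe ratio 2:2 ⇒ n(Fe) = 11.950 mol.
Reaction (2): Fe→FeS ratio 1:1 ⇒ n(FeS) = 11.950 mol.
Reaction (3): FeS→FeCl2 ratio 1:1 ⇒ n(FeCl2) = 11.950 mol.
Mass of FeCl2 = 11.950 × 126.75 = 1514.6 g.

1515 g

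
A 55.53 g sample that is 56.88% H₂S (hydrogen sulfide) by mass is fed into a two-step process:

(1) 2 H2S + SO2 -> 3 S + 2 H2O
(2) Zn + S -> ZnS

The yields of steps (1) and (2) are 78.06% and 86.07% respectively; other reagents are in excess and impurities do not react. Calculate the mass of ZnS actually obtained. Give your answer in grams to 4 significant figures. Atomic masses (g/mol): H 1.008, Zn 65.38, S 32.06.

Pure H2S = 55.53 × 0.5688 = 31.585 g.
M(H2S) = 2(1.008) + 32.06 = 34.076 g/mol.
M(ZnS) = 65.38 + 32.06 = 97.44 g/mol.
n(H2S) = 31.585 / 34.076 = 0.92691 mol.
Step 1 (H2S:S = 2:3): theoretical n(S) = 1.3904 mol; at 78.06% yield, n(S) = 1.0853 mol.
Step 2 (S:ZnS = 1:1): theoretical n(ZnS) = 1.0853 mol, so theoretical mass = 1.0853 × 97.44 = 105.75 g.
At 86.07% yield, actual mass of ZnS = 105.75 × 0.8607 = 91.022 g.

91.02 g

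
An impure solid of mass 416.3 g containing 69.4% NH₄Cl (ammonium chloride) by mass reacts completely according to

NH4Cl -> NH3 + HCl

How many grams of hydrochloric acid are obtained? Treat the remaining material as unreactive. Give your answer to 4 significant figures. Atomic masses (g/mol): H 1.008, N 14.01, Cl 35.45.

Mass of pure NH4Cl = 416.3 g × 0.694 = 288.91 g.
M(NH4Cl) = 14.01 + 4(1.008) + 35.45 = 53.492 g/mol.
M(HCl) = 1.008 + 35.45 = 36.458 g/mol.
n(NH4Cl) = 288.91 g / 53.492 g/mol = 5.4010 mol.
From the equation the NH4Cl:HCl mole ratio is 1:1, so n(HCl) = 5.4010 × 1/1 = 5.4010 mol.
Mass of HCl = 5.4010 mol × 36.458 g/mol = 196.91 g.

196.9 g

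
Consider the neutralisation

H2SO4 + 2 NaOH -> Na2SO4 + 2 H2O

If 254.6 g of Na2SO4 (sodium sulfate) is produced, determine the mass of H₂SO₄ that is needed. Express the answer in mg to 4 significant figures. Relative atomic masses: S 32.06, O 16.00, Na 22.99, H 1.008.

M(Na2SO4) = 2(22.99) + 32.06 + 4(16.00) = 142.04 g/mol.
M(H2SO4) = 2(1.008) + 32.06 + 4(16.00) = 98.076 g/mol.
n(Na2SO4) = 254.60 g / 142.04 g/mol = 1.7925 mol.
From the equation the Na2SO4:H2SO4 mole ratio is 1:1, so n(H2SO4) = 1.7925 × 1/1 = 1.7925 mol.
Mass of H2SO4 = 1.7925 mol × 98.076 g/mol = 175.80 g.
Converting to mg: 175.80 g = 175800 mg.

175800 mg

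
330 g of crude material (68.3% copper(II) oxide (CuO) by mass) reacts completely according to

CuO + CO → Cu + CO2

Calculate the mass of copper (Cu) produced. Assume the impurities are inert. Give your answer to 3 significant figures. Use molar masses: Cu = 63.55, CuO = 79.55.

Mass of pure CuO = 330 g × 0.683 = 225.4 g.
n(CuO) = 225.4 g / 79.55 g/mol = 2.833 mol.
From the equation the CuO:Cu mole ratio is 1:1, so n(Cu) = 2.833 × 1/1 = 2.833 mol.
Mass of Cu = 2.833 mol × 63.55 g/mol = 180.1 g.

180 g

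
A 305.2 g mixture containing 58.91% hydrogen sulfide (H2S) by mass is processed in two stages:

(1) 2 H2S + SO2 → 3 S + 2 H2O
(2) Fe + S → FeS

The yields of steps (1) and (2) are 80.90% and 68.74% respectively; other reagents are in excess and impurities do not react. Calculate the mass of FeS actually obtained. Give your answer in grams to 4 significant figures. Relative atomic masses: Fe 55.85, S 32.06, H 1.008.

Pure H2S = 305.2 × 0.5891 = 179.79 g.
M(H2S) = 2(1.008) + 32.06 = 34.076 g/mol.
M(FeS) = 55.85 + 32.06 = 87.91 g/mol.
n(H2S) = 179.79 / 34.076 = 5.2762 mol.
Step 1 (H2S:S = 2:3): theoretical n(S) = 7.9144 mol; at 80.90% yield, n(S) = 6.4027 mol.
Step 2 (S:FeS = 1:1): theoretical n(FeS) = 6.4027 mol, so theoretical mass = 6.4027 × 87.91 = 562.86 g.
At 68.74% yield, actual mass of FeS = 562.86 × 0.6874 = 386.91 g.

386.9 g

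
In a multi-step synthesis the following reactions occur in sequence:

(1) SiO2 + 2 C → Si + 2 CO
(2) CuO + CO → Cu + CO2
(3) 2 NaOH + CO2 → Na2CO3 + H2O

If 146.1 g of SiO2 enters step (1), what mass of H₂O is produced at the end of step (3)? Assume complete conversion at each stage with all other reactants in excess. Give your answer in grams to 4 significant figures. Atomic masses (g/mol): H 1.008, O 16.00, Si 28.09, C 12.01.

M(SiO2) = 28.09 + 2(16.00) = 60.09 g/mol.
M(H2O) = 2(1.008) + 16.00 = 18.016 g/mol.
n(SiO2) = 146.1 / 60.09 = 2.4314 mol.
Reaction (1): SiO2→CO ratio 1:2 ⇒ n(CO) = 4.8627 mol.
Reaction (2): CO→CO2 ratio 1:1 ⇒ n(CO2) = 4.8627 mol.
Reaction (3): CO2→H2O ratio 1:1 ⇒ n(H2O) = 4.8627 mol.
Mass of H2O = 4.8627 × 18.016 = 87.607 g.

87.61 g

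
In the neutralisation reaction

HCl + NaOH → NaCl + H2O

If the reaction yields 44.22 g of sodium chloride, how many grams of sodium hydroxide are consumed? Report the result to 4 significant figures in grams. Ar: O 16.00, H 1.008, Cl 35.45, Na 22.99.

30.27 g

M(NaCl) = 22.99 + 35.45 = 58.44 g/mol.
M(NaOH) = 22.99 + 16.00 + 1.008 = 39.998 g/mol.
n(NaCl) = 44.220 g / 58.44 g/mol = 0.75667 mol.
From the equation the NaCl:NaOH mole ratio is 1:1, so n(NaOH) = 0.75667 × 1/1 = 0.75667 mol.
Mass of NaOH = 0.75667 mol × 39.998 g/mol = 30.265 g.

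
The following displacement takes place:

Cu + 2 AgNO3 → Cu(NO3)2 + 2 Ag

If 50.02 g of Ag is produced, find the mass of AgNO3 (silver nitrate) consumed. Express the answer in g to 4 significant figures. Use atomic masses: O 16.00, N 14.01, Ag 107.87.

78.77 g

M(Ag) = 107.87 g/mol.
M(AgNO3) = 107.87 + 14.01 + 3(16.00) = 169.88 g/mol.
n(Ag) = 50.020 g / 107.87 g/mol = 0.46371 mol.
From the equation the Ag:AgNO3 mole ratio is 2:2, so n(AgNO3) = 0.46371 × 2/2 = 0.46371 mol.
Mass of AgNO3 = 0.46371 mol × 169.88 g/mol = 78.774 g.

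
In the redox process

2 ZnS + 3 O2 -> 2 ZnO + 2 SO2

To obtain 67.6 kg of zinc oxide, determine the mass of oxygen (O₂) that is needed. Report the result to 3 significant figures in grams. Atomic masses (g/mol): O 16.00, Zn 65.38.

M(ZnO) = 65.38 + 16.00 = 81.38 g/mol.
M(O2) = 2(16.00) = 32.00 g/mol.
Convert: 67.6 kg = 67600 g.
n(ZnO) = 67600 g / 81.38 g/mol = 830.7 mol.
From the equation the ZnO:O2 mole ratio is 2:3, so n(O2) = 830.7 × 3/2 = 1246 mol.
Mass of O2 = 1246 mol × 32.00 g/mol = 39870 g.

39900 g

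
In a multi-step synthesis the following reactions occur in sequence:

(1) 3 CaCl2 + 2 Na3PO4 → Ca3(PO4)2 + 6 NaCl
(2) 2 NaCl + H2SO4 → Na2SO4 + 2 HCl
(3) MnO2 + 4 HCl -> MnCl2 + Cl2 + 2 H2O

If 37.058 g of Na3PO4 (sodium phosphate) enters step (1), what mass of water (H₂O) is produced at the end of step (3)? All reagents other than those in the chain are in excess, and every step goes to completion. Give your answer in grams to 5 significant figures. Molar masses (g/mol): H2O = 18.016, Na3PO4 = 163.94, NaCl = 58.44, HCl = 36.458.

6.1087 g

n(Na3PO4) = 37.058 / 163.94 = 0.226046 mol.
Reaction (1): Na3PO4→NaCl ratio 2:6 ⇒ n(NaCl) = 0.678138 mol.
Reaction (2): NaCl→HCl ratio 2:2 ⇒ n(HCl) = 0.678138 mol.
Reaction (3): HCl→H2O ratio 4:2 ⇒ n(H2O) = 0.339069 mol.
Mass of H2O = 0.339069 × 18.016 = 6.10867 g.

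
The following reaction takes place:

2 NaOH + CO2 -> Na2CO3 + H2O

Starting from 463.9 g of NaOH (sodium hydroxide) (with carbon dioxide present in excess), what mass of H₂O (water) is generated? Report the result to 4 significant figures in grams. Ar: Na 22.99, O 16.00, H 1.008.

M(NaOH) = 22.99 + 16.00 + 1.008 = 39.998 g/mol.
M(H2O) = 2(1.008) + 16.00 = 18.016 g/mol.
n(NaOH) = 463.90 g / 39.998 g/mol = 11.598 mol.
From the equation the NaOH:H2O mole ratio is 2:1, so n(H2O) = 11.598 × 1/2 = 5.7990 mol.
Mass of H2O = 5.7990 mol × 18.016 g/mol = 104.48 g.

104.5 g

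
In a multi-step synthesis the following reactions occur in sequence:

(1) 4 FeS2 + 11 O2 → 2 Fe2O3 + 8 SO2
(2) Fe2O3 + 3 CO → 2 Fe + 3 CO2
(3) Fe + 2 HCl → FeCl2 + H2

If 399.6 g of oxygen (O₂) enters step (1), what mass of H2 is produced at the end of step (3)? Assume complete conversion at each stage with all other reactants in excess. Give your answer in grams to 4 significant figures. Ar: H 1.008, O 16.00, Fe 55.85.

9.154 g

M(O2) = 2(16.00) = 32.00 g/mol.
M(H2) = 2(1.008) = 2.016 g/mol.
n(O2) = 399.6 / 32.00 = 12.488 mol.
Reaction (1): O2→Fe2O3 ratio 11:2 ⇒ n(Fe2O3) = 2.2705 mol.
Reaction (2): Fe2O3→Fe ratio 1:2 ⇒ n(Fe) = 4.5409 mol.
Reaction (3): Fe→H2 ratio 1:1 ⇒ n(H2) = 4.5409 mol.
Mass of H2 = 4.5409 × 2.016 = 9.1545 g.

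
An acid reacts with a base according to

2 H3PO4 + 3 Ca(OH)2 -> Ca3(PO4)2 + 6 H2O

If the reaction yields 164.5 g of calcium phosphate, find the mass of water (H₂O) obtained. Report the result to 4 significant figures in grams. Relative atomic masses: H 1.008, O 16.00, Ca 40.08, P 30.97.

57.33 g

M(Ca3(PO4)2) = 3(40.08) + 2(30.97) + 8(16.00) = 310.18 g/mol.
M(H2O) = 2(1.008) + 16.00 = 18.016 g/mol.
n(Ca3(PO4)2) = 164.50 g / 310.18 g/mol = 0.53034 mol.
From the equation the Ca3(PO4)2:H2O mole ratio is 1:6, so n(H2O) = 0.53034 × 6/1 = 3.1820 mol.
Mass of H2O = 3.1820 mol × 18.016 g/mol = 57.327 g.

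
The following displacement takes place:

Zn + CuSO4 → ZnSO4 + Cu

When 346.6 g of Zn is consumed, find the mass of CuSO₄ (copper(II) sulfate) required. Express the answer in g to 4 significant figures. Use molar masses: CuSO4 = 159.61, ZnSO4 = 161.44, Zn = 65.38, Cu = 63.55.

846.1 g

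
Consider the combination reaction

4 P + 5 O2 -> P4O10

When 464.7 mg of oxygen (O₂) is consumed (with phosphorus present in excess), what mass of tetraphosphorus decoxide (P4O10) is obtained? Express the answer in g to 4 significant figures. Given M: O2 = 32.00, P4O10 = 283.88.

0.8245 g

Convert: 464.7 mg = 0.46470 g.
n(O2) = 0.46470 g / 32.00 g/mol = 0.014522 mol.
From the equation the O2:P4O10 mole ratio is 5:1, so n(P4O10) = 0.014522 × 1/5 = 0.0029044 mol.
Mass of P4O10 = 0.0029044 mol × 283.88 g/mol = 0.82449 g.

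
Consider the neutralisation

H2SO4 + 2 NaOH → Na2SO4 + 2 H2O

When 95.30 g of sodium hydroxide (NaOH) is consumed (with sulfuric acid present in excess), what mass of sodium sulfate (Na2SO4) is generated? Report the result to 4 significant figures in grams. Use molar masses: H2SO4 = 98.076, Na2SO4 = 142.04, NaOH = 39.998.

n(NaOH) = 95.300 g / 39.998 g/mol = 2.3826 mol.
From the equation the NaOH:Na2SO4 mole ratio is 2:1, so n(Na2SO4) = 2.3826 × 1/2 = 1.1913 mol.
Mass of Na2SO4 = 1.1913 mol × 142.04 g/mol = 169.21 g.

169.2 g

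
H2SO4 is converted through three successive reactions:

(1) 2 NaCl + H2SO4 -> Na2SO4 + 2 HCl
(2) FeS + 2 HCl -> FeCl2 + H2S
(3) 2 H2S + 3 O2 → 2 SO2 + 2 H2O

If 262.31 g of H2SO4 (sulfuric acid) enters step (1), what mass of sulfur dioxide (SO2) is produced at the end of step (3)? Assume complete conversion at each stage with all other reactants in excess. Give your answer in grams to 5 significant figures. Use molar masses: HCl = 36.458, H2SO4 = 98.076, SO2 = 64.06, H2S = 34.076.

171.33 g

n(H2SO4) = 262.31 / 98.076 = 2.67456 mol.
Reaction (1): H2SO4→HCl ratio 1:2 ⇒ n(HCl) = 5.34912 mol.
Reaction (2): HCl→H2S ratio 2:1 ⇒ n(H2S) = 2.67456 mol.
Reaction (3): H2S→SO2 ratio 2:2 ⇒ n(SO2) = 2.67456 mol.
Mass of SO2 = 2.67456 × 64.06 = 171.332 g.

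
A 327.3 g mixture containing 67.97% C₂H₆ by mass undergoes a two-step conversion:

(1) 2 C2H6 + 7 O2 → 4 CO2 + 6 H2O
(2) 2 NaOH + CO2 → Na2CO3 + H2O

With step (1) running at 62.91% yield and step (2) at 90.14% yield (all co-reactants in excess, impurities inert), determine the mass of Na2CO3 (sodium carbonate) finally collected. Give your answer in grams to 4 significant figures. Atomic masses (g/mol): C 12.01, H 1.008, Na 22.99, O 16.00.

Pure C2H6 = 327.3 × 0.6797 = 222.47 g.
M(C2H6) = 2(12.01) + 6(1.008) = 30.068 g/mol.
M(Na2CO3) = 2(22.99) + 12.01 + 3(16.00) = 105.99 g/mol.
n(C2H6) = 222.47 / 30.068 = 7.3988 mol.
Step 1 (C2H6:CO2 = 2:4): theoretical n(CO2) = 14.798 mol; at 62.91% yield, n(CO2) = 9.3091 mol.
Step 2 (CO2:Na2CO3 = 1:1): theoretical n(Na2CO3) = 9.3091 mol, so theoretical mass = 9.3091 × 105.99 = 986.67 g.
At 90.14% yield, actual mass of Na2CO3 = 986.67 × 0.9014 = 889.39 g.

889.4 g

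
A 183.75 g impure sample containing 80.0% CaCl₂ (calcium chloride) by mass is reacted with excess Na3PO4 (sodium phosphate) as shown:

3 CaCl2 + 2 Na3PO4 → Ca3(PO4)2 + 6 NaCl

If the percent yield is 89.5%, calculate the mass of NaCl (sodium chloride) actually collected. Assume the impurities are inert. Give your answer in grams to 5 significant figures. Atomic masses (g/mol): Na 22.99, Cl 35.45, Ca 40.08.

138.56 g

Pure CaCl2 available = 183.75 g × 0.800 = 147.000 g.
M(CaCl2) = 40.08 + 2(35.45) = 110.98 g/mol.
M(NaCl) = 22.99 + 35.45 = 58.44 g/mol.
n(CaCl2) = 147.000 g / 110.98 g/mol = 1.32456 mol.
From the equation the CaCl2:NaCl mole ratio is 3:6, so n(NaCl) = 1.32456 × 6/3 = 2.64913 mol.
Mass of NaCl = 2.64913 mol × 58.44 g/mol = 154.815 g.
Actual mass collected = 154.815 g × 0.895 = 138.559 g.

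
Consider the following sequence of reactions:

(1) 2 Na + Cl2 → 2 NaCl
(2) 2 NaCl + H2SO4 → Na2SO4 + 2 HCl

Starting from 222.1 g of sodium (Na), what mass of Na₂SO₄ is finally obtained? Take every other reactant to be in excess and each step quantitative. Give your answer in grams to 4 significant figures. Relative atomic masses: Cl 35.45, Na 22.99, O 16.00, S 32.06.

M(Na) = 22.99 g/mol.
M(Na2SO4) = 2(22.99) + 32.06 + 4(16.00) = 142.04 g/mol.
n(Na) = 222.10 / 22.99 = 9.6607 mol.
Step 1 gives a 2:2 ratio of Na to NaCl, so n(NaCl) = 9.6607 mol.
In step 2 the NaCl:Na2SO4 ratio is 2:1, so n(Na2SO4) = 4.8304 mol.
Mass of Na2SO4 = 4.8304 × 142.04 = 686.10 g.

686.1 g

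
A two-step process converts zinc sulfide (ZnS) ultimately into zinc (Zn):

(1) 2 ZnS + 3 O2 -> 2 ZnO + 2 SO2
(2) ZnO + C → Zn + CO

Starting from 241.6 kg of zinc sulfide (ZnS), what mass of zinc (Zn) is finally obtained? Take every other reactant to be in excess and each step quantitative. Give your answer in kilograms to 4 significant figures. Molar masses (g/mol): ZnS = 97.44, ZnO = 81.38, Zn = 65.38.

162.1 kg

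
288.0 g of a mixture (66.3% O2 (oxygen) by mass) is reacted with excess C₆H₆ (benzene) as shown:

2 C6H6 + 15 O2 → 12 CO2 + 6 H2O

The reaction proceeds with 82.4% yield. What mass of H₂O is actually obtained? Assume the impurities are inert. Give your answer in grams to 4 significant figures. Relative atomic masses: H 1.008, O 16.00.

Pure O2 available = 288.0 g × 0.663 = 190.94 g.
M(O2) = 2(16.00) = 32.00 g/mol.
M(H2O) = 2(1.008) + 16.00 = 18.016 g/mol.
n(O2) = 190.94 g / 32.00 g/mol = 5.9670 mol.
From the equation the O2:H2O mole ratio is 15:6, so n(H2O) = 5.9670 × 6/15 = 2.3868 mol.
Mass of H2O = 2.3868 mol × 18.016 g/mol = 43.001 g.
Actual mass collected = 43.001 g × 0.824 = 35.432 g.

35.43 g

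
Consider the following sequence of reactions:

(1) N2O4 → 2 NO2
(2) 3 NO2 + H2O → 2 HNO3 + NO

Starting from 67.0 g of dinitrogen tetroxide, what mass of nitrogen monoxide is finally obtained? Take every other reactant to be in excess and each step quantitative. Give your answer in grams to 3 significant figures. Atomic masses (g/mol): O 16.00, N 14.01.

M(N2O4) = 2(14.01) + 4(16.00) = 92.02 g/mol.
M(NO) = 14.01 + 16.00 = 30.01 g/mol.
n(N2O4) = 67.00 / 92.02 = 0.7281 mol.
Step 1 gives a 1:2 ratio of N2O4 to NO2, so n(NO2) = 1.456 mol.
In step 2 the NO2:NO ratio is 3:1, so n(NO) = 0.4854 mol.
Mass of NO = 0.4854 × 30.01 = 14.57 g.

14.6 g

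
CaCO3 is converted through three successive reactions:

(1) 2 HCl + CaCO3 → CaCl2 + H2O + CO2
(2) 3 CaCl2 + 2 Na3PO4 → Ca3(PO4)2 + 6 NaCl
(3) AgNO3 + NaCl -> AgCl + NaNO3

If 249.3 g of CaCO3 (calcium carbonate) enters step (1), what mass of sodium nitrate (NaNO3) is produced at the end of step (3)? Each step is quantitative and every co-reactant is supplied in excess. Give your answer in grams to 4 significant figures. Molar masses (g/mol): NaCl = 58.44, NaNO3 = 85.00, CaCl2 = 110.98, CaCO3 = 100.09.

423.4 g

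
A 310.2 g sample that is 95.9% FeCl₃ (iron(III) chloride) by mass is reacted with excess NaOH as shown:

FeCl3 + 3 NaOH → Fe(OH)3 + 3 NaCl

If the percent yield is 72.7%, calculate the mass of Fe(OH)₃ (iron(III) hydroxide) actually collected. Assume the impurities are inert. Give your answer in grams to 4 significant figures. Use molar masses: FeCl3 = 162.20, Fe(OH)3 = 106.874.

Pure FeCl3 available = 310.2 g × 0.959 = 297.48 g.
n(FeCl3) = 297.48 g / 162.20 g/mol = 1.8340 mol.
From the equation the FeCl3:Fe(OH)3 mole ratio is 1:1, so n(Fe(OH)3) = 1.8340 × 1/1 = 1.8340 mol.
Mass of Fe(OH)3 = 1.8340 mol × 106.874 g/mol = 196.01 g.
Actual mass collected = 196.01 g × 0.727 = 142.50 g.

142.5 g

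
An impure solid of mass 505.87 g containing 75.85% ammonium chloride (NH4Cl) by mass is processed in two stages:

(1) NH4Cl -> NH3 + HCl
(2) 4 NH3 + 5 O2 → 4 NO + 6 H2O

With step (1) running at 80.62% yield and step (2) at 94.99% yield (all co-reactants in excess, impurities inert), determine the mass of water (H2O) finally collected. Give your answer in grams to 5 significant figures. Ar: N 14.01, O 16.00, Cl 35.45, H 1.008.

148.45 g

Pure NH4Cl = 505.87 × 0.7585 = 383.702 g.
M(NH4Cl) = 14.01 + 4(1.008) + 35.45 = 53.492 g/mol.
M(H2O) = 2(1.008) + 16.00 = 18.016 g/mol.
n(NH4Cl) = 383.702 / 53.492 = 7.17308 mol.
Step 1 (NH4Cl:NH3 = 1:1): theoretical n(NH3) = 7.17308 mol; at 80.62% yield, n(NH3) = 5.78294 mol.
Step 2 (NH3:H2O = 4:6): theoretical n(H2O) = 8.67441 mol, so theoretical mass = 8.67441 × 18.016 = 156.278 g.
At 94.99% yield, actual mass of H2O = 156.278 × 0.9499 = 148.449 g.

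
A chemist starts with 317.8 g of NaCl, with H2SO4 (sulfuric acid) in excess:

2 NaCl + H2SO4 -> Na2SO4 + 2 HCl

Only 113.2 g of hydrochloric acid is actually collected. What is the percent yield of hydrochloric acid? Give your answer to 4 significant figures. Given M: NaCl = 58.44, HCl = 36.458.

57.10 %

n(NaCl) = 317.80 g / 58.44 g/mol = 5.4381 mol.
From the equation the NaCl:HCl mole ratio is 2:2, so n(HCl) = 5.4381 × 2/2 = 5.4381 mol.
Mass of HCl = 5.4381 mol × 36.458 g/mol = 198.26 g.
This is the theoretical yield. Percent yield = 113.2 g / 198.26 g × 100% = 57.097%.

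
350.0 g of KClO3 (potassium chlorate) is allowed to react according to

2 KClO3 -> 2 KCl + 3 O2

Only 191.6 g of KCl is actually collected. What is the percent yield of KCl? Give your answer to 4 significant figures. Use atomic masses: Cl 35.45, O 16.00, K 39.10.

89.99 %

M(KClO3) = 39.10 + 35.45 + 3(16.00) = 122.55 g/mol.
M(KCl) = 39.10 + 35.45 = 74.55 g/mol.
n(KClO3) = 350.00 g / 122.55 g/mol = 2.8560 mol.
From the equation the KClO3:KCl mole ratio is 2:2, so n(KCl) = 2.8560 × 2/2 = 2.8560 mol.
Mass of KCl = 2.8560 mol × 74.55 g/mol = 212.91 g.
This is the theoretical yield. Percent yield = 191.6 g / 212.91 g × 100% = 89.990%.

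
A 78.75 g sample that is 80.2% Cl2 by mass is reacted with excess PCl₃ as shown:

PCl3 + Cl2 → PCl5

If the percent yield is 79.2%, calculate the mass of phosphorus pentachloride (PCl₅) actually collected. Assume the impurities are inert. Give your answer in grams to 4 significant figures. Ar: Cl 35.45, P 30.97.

146.9 g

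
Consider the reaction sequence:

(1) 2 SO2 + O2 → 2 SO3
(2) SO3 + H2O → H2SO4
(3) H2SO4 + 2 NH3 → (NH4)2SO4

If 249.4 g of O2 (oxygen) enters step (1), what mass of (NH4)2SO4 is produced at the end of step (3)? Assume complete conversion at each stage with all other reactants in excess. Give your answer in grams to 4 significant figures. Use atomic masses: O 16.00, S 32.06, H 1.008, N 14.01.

2060 g

M(O2) = 2(16.00) = 32.00 g/mol.
M((NH4)2SO4) = 2(14.01) + 8(1.008) + 32.06 + 4(16.00) = 132.144 g/mol.
n(O2) = 249.4 / 32.00 = 7.7938 mol.
Reaction (1): O2→SO3 ratio 1:2 ⇒ n(SO3) = 15.588 mol.
Reaction (2): SO3→H2SO4 ratio 1:1 ⇒ n(H2SO4) = 15.588 mol.
Reaction (3): H2SO4→(NH4)2SO4 ratio 1:1 ⇒ n((NH4)2SO4) = 15.588 mol.
Mass of (NH4)2SO4 = 15.588 × 132.144 = 2059.8 g.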